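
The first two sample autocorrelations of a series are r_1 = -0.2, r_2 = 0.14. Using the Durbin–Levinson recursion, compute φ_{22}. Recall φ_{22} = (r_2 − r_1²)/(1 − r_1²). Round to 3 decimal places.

0.104

φ_{22} = (r_2 − r_1²) / (1 − r_1²)
r_1² = (-0.2)² = 0.04
Numerator = 0.14 − 0.0400 = 0.1000; denominator = 1 − 0.0400 = 0.9600
φ_{22} = 0.1000 / 0.9600 = 0.104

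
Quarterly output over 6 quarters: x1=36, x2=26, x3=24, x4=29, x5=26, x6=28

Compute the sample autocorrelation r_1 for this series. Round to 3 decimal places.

-0.145

Mean x̄ = (36 + 26 + 24 + 29 + 26 + 28)/6 = 28.1667
Deviations from mean: 7.8333, -2.1667, -4.1667, 0.8333, -2.1667, -0.1667
Σ(x_t−x̄)(x_{t+1}−x̄) = (-16.9722) + (9.0278) + (-3.4722) + (-1.8056) + (0.3611) = -12.8611
Denominator Σ(x_t−x̄)² = 88.8333
r_1 = -12.8611 / 88.8333 = -0.145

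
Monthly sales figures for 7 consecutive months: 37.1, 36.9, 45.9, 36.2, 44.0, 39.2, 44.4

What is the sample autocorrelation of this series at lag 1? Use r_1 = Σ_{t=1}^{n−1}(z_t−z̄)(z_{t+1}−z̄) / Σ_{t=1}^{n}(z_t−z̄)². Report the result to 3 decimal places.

-0.544

Mean z̄ = (37.1 + 36.9 + 45.9 + 36.2 + 44.0 + 39.2 + 44.4)/7 = 40.5286
Numerator Σ_{t=1}^{6}(z_t−z̄)(z_{t+1}−z̄) = -55.0822
Denominator Σ(z_t−z̄)² = 101.3143
r_1 = -55.0822 / 101.3143 = -0.544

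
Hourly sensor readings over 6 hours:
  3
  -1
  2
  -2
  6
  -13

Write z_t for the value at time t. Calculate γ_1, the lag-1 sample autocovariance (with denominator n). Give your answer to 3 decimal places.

-15.921

Mean z̄ = (3 − 1 + 2 − 2 + 6 − 13)/6 = -0.8333
Σ_{t=1}^{5}(z_t−z̄)(z_{t+1}−z̄) = -95.5278
γ_1 = -95.5278 / 6 = -15.921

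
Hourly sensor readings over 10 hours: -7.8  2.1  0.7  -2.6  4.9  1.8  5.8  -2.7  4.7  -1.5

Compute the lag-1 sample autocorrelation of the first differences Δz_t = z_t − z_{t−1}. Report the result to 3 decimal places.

-0.607

First differences Δz: 9.9, -1.4, -3.3, 7.5, -3.1, 4.0, -8.5, 7.4, -6.2
Mean of differences = 0.7000
Numerator Σ(Δz_t−Δz̄)(Δz_{t+1}−Δz̄) = -214.7300
Denominator Σ(Δz_t−Δz̄)² = 353.7600
r_1(Δz) = -214.7300 / 353.7600 = -0.607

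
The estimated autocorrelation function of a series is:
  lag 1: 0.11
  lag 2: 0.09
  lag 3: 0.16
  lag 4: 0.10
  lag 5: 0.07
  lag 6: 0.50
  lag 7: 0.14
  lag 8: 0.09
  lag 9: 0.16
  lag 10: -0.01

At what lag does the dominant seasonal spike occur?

6

The largest autocorrelation is r_6 = 0.50; the remaining lags stay at or below 0.16.
The dominant spike at lag 6 indicates a seasonal period of 6.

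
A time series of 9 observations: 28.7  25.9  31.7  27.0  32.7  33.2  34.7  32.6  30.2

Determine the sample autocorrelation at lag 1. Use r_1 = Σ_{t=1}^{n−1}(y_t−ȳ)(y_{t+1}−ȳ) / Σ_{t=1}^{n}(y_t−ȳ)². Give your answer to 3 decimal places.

Mean ȳ = (28.7 + 25.9 + 31.7 + 27.0 + 32.7 + 33.2 + 34.7 + 32.6 + 30.2)/9 = 30.7444
Numerator Σ_{t=1}^{8}(y_t−ȳ)(y_{t+1}−ȳ) = 15.2191
Denominator Σ(y_t−ȳ)² = 71.8222
r_1 = 15.2191 / 71.8222 = 0.212

0.212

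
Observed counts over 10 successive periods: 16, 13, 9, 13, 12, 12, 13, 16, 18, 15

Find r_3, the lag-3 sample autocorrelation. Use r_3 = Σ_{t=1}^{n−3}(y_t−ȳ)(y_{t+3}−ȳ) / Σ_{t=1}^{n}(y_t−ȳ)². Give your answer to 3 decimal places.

Mean ȳ = (16 + 13 + 9 + 13 + 12 + 12 + 13 + 16 + 18 + 15)/10 = 13.7000
Numerator Σ_{t=1}^{7}(y_t−ȳ)(y_{t+3}−ȳ) = -4.0700
Denominator Σ(y_t−ȳ)² = 60.1000
r_3 = -4.0700 / 60.1000 = -0.068

-0.068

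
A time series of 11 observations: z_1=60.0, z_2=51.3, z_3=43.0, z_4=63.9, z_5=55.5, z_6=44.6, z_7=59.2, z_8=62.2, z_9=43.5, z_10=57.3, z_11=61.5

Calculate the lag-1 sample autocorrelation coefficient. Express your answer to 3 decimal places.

Mean z̄ = (60.0 + 51.3 + 43.0 + 63.9 + 55.5 + 44.6 + 59.2 + 62.2 + 43.5 + 57.3 + 61.5)/11 = 54.7273
Numerator Σ_{t=1}^{10}(z_t−z̄)(z_{t+1}−z̄) = -193.4189
Denominator Σ(z_t−z̄)² = 618.7618
r_1 = -193.4189 / 618.7618 = -0.313

-0.313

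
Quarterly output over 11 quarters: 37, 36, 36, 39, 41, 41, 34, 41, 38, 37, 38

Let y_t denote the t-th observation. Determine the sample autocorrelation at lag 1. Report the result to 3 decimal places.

Mean ȳ = (37 + 36 + 36 + 39 + 41 + 41 + 34 + 41 + 38 + 37 + 38)/11 = 38.0000
Numerator Σ_{t=1}^{10}(y_t−ȳ)(y_{t+1}−ȳ) = -8.0000
Denominator Σ(y_t−ȳ)² = 54.0000
r_1 = -8.0000 / 54.0000 = -0.148

-0.148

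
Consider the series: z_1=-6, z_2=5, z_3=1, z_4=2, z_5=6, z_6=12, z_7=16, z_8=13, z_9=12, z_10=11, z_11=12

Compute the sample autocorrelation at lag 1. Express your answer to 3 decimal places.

0.518

Mean z̄ = (-6 + 5 + 1 + 2 + 6 + 12 + 16 + 13 + 12 + 11 + 12)/11 = 7.6364
Numerator Σ_{t=1}^{10}(z_t−z̄)(z_{t+1}−z̄) = 227.0496
Denominator Σ(z_t−z̄)² = 438.5455
r_1 = 227.0496 / 438.5455 = 0.518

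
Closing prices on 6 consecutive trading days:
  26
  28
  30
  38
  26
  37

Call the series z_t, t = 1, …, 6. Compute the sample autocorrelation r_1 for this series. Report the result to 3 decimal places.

-0.375

Mean z̄ = (26 + 28 + 30 + 38 + 26 + 37)/6 = 30.8333
Σ(z_t−z̄)(z_{t+1}−z̄) = (13.6944) + (2.3611) + (-5.9722) + (-34.6389) + (-29.8056) = -54.3611
Denominator Σ(z_t−z̄)² = 144.8333
r_1 = -54.3611 / 144.8333 = -0.375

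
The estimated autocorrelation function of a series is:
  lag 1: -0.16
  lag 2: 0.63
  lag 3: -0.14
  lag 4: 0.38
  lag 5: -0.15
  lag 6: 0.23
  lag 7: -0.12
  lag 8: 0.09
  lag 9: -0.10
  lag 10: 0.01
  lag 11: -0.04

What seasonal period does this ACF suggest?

The largest autocorrelation is r_2 = 0.63, with weaker echoes at lags 4 (0.38) and 6 (0.23); the remaining lags stay at or below 0.09.
The dominant spike at lag 2 indicates a seasonal period of 2.

2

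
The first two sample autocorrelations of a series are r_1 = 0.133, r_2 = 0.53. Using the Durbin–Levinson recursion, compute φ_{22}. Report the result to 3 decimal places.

0.522

φ_{22} = (r_2 − r_1²) / (1 − r_1²)
r_1² = (0.133)² = 0.017689
Numerator = 0.53 − 0.0177 = 0.5123; denominator = 1 − 0.0177 = 0.9823
φ_{22} = 0.5123 / 0.9823 = 0.522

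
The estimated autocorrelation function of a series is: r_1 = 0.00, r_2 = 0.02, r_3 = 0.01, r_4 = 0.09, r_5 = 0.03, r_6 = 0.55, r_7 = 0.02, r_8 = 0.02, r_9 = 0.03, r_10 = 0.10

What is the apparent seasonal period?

The largest autocorrelation is r_6 = 0.55; the remaining lags stay at or below 0.10.
The dominant spike at lag 6 indicates a seasonal period of 6.

6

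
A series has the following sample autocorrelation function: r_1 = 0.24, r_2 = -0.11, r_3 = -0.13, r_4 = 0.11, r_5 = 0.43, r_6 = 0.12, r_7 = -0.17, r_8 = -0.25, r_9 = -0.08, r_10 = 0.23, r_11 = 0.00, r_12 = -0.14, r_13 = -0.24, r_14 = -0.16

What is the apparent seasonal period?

The largest autocorrelation is r_5 = 0.43; the remaining lags stay at or below 0.24.
The dominant spike at lag 5 indicates a seasonal period of 5.

5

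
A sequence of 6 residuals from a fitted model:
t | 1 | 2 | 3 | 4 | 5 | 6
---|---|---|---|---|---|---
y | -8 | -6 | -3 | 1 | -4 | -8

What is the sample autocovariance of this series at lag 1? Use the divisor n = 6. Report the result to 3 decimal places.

2.204

Mean ȳ = (-8 − 6 − 3 + 1 − 4 − 8)/6 = -4.6667
Σ_{t=1}^{5}(y_t−ȳ)(y_{t+1}−ȳ) = 13.2222
γ_1 = 13.2222 / 6 = 2.204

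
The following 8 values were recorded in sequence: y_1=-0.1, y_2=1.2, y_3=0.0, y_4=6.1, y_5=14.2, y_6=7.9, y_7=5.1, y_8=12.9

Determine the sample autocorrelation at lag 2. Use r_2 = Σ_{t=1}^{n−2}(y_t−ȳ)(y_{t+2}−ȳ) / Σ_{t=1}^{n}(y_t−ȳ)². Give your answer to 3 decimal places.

Mean ȳ = (-0.1 + 1.2 + 0.0 + 6.1 + 14.2 + 7.9 + 5.1 + 12.9)/8 = 5.9125
Deviations from mean: -6.0125, -4.7125, -5.9125, 0.1875, 8.2875, 1.9875, -0.8125, 6.9875
Σ(y_t−ȳ)(y_{t+2}−ȳ) = (35.5489) + (-0.8836) + (-48.9998) + (0.3727) + (-6.7336) + (13.8877) = -6.8078
Denominator Σ(y_t−ȳ)² = 215.4688
r_2 = -6.8078 / 215.4688 = -0.032

-0.032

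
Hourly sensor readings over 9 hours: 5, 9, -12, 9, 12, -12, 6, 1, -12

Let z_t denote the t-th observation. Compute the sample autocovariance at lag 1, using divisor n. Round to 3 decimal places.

-32.679

Mean z̄ = (5 + 9 − 12 + 9 + 12 − 12 + 6 + 1 − 12)/9 = 0.6667
Σ_{t=1}^{8}(z_t−z̄)(z_{t+1}−z̄) = -294.1111
γ_1 = -294.1111 / 9 = -32.679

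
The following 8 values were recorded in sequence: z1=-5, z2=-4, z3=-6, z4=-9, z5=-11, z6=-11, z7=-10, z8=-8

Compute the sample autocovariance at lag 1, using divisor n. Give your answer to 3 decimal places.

Mean z̄ = (-5 − 4 − 6 − 9 − 11 − 11 − 10 − 8)/8 = -8.0000
Deviations: 3.0000, 4.0000, 2.0000, -1.0000, -3.0000, -3.0000, -2.0000, 0.0000
Σ_{t=1}^{7}(z_t−z̄)(z_{t+1}−z̄) = 36.0000
γ_1 = 36.0000 / 8 = 4.500

4.500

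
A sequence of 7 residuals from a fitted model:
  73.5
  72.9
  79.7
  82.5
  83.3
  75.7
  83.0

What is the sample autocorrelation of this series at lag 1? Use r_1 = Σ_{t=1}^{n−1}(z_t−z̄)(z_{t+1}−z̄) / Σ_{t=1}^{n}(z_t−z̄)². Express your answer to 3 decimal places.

0.152

Mean z̄ = (73.5 + 72.9 + 79.7 + 82.5 + 83.3 + 75.7 + 83.0)/7 = 78.6571
Σ(z_t−z̄)(z_{t+1}−z̄) = (29.6904) + (-6.0039) + (4.0076) + (17.8418) + (-13.7296) + (-12.8424) = 18.9639
Denominator Σ(z_t−z̄)² = 124.7571
r_1 = 18.9639 / 124.7571 = 0.152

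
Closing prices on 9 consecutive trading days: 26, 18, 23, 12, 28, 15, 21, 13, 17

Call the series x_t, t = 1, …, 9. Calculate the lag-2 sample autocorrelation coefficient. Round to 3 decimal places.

Mean x̄ = (26 + 18 + 23 + 12 + 28 + 15 + 21 + 13 + 17)/9 = 19.2222
Numerator Σ_{t=1}^{7}(x_t−x̄)(x_{t+2}−x̄) = 136.0123
Denominator Σ(x_t−x̄)² = 255.5556
r_2 = 136.0123 / 255.5556 = 0.532

0.532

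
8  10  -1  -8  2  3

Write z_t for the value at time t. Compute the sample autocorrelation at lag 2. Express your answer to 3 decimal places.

-0.496

Mean z̄ = (8 + 10 − 1 − 8 + 2 + 3)/6 = 2.3333
Deviations from mean: 5.6667, 7.6667, -3.3333, -10.3333, -0.3333, 0.6667
Numerator Σ_{t=1}^{4}(z_t−z̄)(z_{t+2}−z̄) = -103.8889
Denominator Σ(z_t−z̄)² = 209.3333
r_2 = -103.8889 / 209.3333 = -0.496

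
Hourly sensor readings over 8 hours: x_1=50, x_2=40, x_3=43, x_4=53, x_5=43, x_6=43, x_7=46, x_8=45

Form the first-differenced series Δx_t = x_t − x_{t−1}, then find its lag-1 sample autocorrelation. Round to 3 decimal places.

First differences Δx: -10, 3, 10, -10, 0, 3, -1
Mean of differences = -0.7143
Numerator Σ(Δx_t−Δx̄)(Δx_{t+1}−Δx̄) = -99.2245
Denominator Σ(Δx_t−Δx̄)² = 315.4286
r_1(Δx) = -99.2245 / 315.4286 = -0.315

-0.315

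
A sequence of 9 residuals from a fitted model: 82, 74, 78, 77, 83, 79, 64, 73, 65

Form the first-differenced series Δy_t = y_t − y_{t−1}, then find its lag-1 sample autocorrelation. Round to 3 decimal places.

First differences Δy: -8, 4, -1, 6, -4, -15, 9, -8
Mean of differences = -2.1250
Numerator Σ(Δy_t−Δȳ)(Δy_{t+1}−Δȳ) = -219.6406
Denominator Σ(Δy_t−Δȳ)² = 466.8750
r_1(Δy) = -219.6406 / 466.8750 = -0.470

-0.470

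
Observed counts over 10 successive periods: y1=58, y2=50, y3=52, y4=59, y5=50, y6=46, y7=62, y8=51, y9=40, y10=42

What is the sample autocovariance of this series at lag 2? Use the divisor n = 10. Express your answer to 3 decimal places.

-17.400

Mean ȳ = (58 + 50 + 52 + 59 + 50 + 46 + 62 + 51 + 40 + 42)/10 = 51.0000
Σ_{t=1}^{8}(y_t−ȳ)(y_{t+2}−ȳ) = -174.0000
γ_2 = -174.0000 / 10 = -17.400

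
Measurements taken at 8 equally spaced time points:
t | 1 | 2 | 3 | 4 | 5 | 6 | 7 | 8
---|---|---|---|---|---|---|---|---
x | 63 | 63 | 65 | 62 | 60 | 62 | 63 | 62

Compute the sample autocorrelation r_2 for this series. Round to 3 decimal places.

Mean x̄ = (63 + 63 + 65 + 62 + 60 + 62 + 63 + 62)/8 = 62.5000
Deviations from mean: 0.5000, 0.5000, 2.5000, -0.5000, -2.5000, -0.5000, 0.5000, -0.5000
Σ(x_t−x̄)(x_{t+2}−x̄) = (1.2500) + (-0.2500) + (-6.2500) + (0.2500) + (-1.2500) + (0.2500) = -6.0000
Denominator Σ(x_t−x̄)² = 14.0000
r_2 = -6.0000 / 14.0000 = -0.429

-0.429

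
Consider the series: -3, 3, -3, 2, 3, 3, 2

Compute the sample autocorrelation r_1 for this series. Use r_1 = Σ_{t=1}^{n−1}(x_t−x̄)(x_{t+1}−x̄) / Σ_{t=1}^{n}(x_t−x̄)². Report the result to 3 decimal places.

-0.261

Mean x̄ = (-3 + 3 − 3 + 2 + 3 + 3 + 2)/7 = 1.0000
Numerator Σ_{t=1}^{6}(x_t−x̄)(x_{t+1}−x̄) = -12.0000
Denominator Σ(x_t−x̄)² = 46.0000
r_1 = -12.0000 / 46.0000 = -0.261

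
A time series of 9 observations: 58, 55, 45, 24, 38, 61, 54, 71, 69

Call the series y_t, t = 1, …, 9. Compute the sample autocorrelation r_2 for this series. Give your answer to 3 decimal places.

-0.041

Mean ȳ = (58 + 55 + 45 + 24 + 38 + 61 + 54 + 71 + 69)/9 = 52.7778
Numerator Σ_{t=1}^{7}(y_t−ȳ)(y_{t+2}−ȳ) = -74.6543
Denominator Σ(y_t−ȳ)² = 1803.5556
r_2 = -74.6543 / 1803.5556 = -0.041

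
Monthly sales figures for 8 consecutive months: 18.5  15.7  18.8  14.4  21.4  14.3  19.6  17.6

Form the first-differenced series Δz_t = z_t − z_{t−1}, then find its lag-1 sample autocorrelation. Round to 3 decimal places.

-0.895

First differences Δz: -2.8, 3.1, -4.4, 7.0, -7.1, 5.3, -2.0
Mean of differences = -0.1286
Numerator Σ(Δz_t−Δz̄)(Δz_{t+1}−Δz̄) = -150.5651
Denominator Σ(Δz_t−Δz̄)² = 168.1943
r_1(Δz) = -150.5651 / 168.1943 = -0.895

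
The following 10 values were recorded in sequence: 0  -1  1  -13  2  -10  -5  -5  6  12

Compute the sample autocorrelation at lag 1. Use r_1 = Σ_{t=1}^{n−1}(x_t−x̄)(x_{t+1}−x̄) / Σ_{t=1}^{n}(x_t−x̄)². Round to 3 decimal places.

0.047

Mean x̄ = (0 − 1 + 1 − 13 + 2 − 10 − 5 − 5 + 6 + 12)/10 = -1.3000
Numerator Σ_{t=1}^{9}(x_t−x̄)(x_{t+1}−x̄) = 22.8100
Denominator Σ(x_t−x̄)² = 488.1000
r_1 = 22.8100 / 488.1000 = 0.047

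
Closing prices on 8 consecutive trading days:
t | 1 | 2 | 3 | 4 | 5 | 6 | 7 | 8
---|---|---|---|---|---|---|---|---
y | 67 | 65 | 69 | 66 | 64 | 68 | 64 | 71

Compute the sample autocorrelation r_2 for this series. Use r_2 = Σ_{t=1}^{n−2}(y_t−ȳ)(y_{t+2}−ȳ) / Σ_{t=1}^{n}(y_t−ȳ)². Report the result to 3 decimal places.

0.175

Mean ȳ = (67 + 65 + 69 + 66 + 64 + 68 + 64 + 71)/8 = 66.7500
Deviations from mean: 0.2500, -1.7500, 2.2500, -0.7500, -2.7500, 1.2500, -2.7500, 4.2500
Numerator Σ_{t=1}^{6}(y_t−ȳ)(y_{t+2}−ȳ) = 7.6250
Denominator Σ(y_t−ȳ)² = 43.5000
r_2 = 7.6250 / 43.5000 = 0.175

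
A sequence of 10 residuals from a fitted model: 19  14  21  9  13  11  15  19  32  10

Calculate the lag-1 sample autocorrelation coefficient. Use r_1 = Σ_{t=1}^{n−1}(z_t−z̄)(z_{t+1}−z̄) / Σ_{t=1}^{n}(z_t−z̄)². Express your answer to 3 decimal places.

Mean z̄ = (19 + 14 + 21 + 9 + 13 + 11 + 15 + 19 + 32 + 10)/10 = 16.3000
Numerator Σ_{t=1}^{9}(z_t−z̄)(z_{t+1}−z̄) = -62.8900
Denominator Σ(z_t−z̄)² = 422.1000
r_1 = -62.8900 / 422.1000 = -0.149

-0.149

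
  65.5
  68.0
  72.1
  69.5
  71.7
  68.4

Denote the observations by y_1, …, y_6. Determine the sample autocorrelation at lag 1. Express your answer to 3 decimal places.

Mean ȳ = (65.5 + 68.0 + 72.1 + 69.5 + 71.7 + 68.4)/6 = 69.2000
Deviations from mean: -3.7000, -1.2000, 2.9000, 0.3000, 2.5000, -0.8000
Σ(y_t−ȳ)(y_{t+1}−ȳ) = (4.4400) + (-3.4800) + (0.8700) + (0.7500) + (-2.0000) = 0.5800
Denominator Σ(y_t−ȳ)² = 30.5200
r_1 = 0.5800 / 30.5200 = 0.019

0.019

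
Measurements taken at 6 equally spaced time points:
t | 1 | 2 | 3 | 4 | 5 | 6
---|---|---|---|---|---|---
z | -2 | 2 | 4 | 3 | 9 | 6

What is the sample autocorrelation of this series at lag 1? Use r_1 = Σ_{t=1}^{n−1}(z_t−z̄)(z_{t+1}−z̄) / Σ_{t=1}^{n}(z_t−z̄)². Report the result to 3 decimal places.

Mean z̄ = (-2 + 2 + 4 + 3 + 9 + 6)/6 = 3.6667
Deviations from mean: -5.6667, -1.6667, 0.3333, -0.6667, 5.3333, 2.3333
Σ(z_t−z̄)(z_{t+1}−z̄) = (9.4444) + (-0.5556) + (-0.2222) + (-3.5556) + (12.4444) = 17.5556
Denominator Σ(z_t−z̄)² = 69.3333
r_1 = 17.5556 / 69.3333 = 0.253

0.253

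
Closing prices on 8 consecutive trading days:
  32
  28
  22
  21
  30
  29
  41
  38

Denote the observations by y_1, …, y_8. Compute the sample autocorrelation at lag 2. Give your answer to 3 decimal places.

0.015

Mean ȳ = (32 + 28 + 22 + 21 + 30 + 29 + 41 + 38)/8 = 30.1250
Deviations from mean: 1.8750, -2.1250, -8.1250, -9.1250, -0.1250, -1.1250, 10.8750, 7.8750
Numerator Σ_{t=1}^{6}(y_t−ȳ)(y_{t+2}−ȳ) = 5.2188
Denominator Σ(y_t−ȳ)² = 338.8750
r_2 = 5.2188 / 338.8750 = 0.015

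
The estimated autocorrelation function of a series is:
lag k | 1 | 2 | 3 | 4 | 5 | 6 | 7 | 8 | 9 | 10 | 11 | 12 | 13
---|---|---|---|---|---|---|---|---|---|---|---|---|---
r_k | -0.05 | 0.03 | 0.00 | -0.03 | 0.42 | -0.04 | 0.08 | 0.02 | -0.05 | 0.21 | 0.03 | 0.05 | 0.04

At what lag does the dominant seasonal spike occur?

The largest autocorrelation is r_5 = 0.42, with a weaker echo at lag 10 (0.21); the remaining lags stay at or below 0.08.
The dominant spike at lag 5 indicates a seasonal period of 5.

5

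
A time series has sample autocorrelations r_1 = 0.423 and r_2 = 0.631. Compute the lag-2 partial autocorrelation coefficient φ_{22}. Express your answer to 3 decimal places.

0.551

φ_{22} = (r_2 − r_1²) / (1 − r_1²)
r_1² = (0.423)² = 0.178929
Numerator = 0.631 − 0.1789 = 0.4521; denominator = 1 − 0.1789 = 0.8211
φ_{22} = 0.4521 / 0.8211 = 0.551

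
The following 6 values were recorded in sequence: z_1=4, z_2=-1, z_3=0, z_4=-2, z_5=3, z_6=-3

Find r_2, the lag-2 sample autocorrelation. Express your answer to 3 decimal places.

0.213

Mean z̄ = (4 − 1 + 0 − 2 + 3 − 3)/6 = 0.1667
Σ(z_t−z̄)(z_{t+2}−z̄) = (-0.6389) + (2.5278) + (-0.4722) + (6.8611) = 8.2778
Denominator Σ(z_t−z̄)² = 38.8333
r_2 = 8.2778 / 38.8333 = 0.213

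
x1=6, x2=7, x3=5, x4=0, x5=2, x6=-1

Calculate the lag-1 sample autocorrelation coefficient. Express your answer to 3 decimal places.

Mean x̄ = (6 + 7 + 5 + 0 + 2 − 1)/6 = 3.1667
Numerator Σ_{t=1}^{5}(x_t−x̄)(x_{t+1}−x̄) = 20.6389
Denominator Σ(x_t−x̄)² = 54.8333
r_1 = 20.6389 / 54.8333 = 0.376

0.376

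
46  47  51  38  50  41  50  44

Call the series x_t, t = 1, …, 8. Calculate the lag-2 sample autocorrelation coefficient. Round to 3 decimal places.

0.513

Mean x̄ = (46 + 47 + 51 + 38 + 50 + 41 + 50 + 44)/8 = 45.8750
Deviations from mean: 0.1250, 1.1250, 5.1250, -7.8750, 4.1250, -4.8750, 4.1250, -1.8750
Σ(x_t−x̄)(x_{t+2}−x̄) = (0.6406) + (-8.8594) + (21.1406) + (38.3906) + (17.0156) + (9.1406) = 77.4688
Denominator Σ(x_t−x̄)² = 150.8750
r_2 = 77.4688 / 150.8750 = 0.513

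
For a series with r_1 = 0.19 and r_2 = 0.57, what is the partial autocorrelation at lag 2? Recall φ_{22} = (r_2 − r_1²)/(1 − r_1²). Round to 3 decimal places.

φ_{22} = (r_2 − r_1²) / (1 − r_1²)
r_1² = (0.19)² = 0.0361
Numerator = 0.57 − 0.0361 = 0.5339; denominator = 1 − 0.0361 = 0.9639
φ_{22} = 0.5339 / 0.9639 = 0.554

0.554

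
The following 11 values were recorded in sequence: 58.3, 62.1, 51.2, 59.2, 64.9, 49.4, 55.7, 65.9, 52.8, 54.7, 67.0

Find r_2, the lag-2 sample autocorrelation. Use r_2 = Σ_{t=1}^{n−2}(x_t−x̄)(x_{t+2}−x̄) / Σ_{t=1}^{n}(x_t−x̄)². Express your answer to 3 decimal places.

Mean x̄ = (58.3 + 62.1 + 51.2 + 59.2 + 64.9 + 49.4 + 55.7 + 65.9 + 52.8 + 54.7 + 67.0)/11 = 58.2909
Numerator Σ_{t=1}^{9}(x_t−x̄)(x_{t+2}−x̄) = -197.2420
Denominator Σ(x_t−x̄)² = 371.8491
r_2 = -197.2420 / 371.8491 = -0.530

-0.530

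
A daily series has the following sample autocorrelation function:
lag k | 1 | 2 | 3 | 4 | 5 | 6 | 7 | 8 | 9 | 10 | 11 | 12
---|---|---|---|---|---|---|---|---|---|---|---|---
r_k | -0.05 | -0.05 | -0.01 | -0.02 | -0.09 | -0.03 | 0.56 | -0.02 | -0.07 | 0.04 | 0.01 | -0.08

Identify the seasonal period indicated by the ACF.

7

The largest autocorrelation is r_7 = 0.56; the remaining lags stay at or below 0.04.
The dominant spike at lag 7 indicates a seasonal period of 7.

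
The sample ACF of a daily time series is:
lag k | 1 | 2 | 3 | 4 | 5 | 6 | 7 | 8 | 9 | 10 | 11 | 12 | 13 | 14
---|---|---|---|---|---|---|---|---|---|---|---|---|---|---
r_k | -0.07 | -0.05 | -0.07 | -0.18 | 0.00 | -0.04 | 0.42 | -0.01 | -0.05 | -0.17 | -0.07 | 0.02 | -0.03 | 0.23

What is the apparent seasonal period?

7

The largest autocorrelation is r_7 = 0.42, with a weaker echo at lag 14 (0.23); the remaining lags stay at or below 0.02.
The dominant spike at lag 7 indicates a seasonal period of 7.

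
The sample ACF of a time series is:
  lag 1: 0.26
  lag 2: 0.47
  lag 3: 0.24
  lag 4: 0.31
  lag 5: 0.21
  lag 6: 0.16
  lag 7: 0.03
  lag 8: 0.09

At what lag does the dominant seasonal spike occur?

The largest autocorrelation is r_2 = 0.47, with a weaker echo at lag 4 (0.31); the remaining lags stay at or below 0.26.
The dominant spike at lag 2 indicates a seasonal period of 2.

2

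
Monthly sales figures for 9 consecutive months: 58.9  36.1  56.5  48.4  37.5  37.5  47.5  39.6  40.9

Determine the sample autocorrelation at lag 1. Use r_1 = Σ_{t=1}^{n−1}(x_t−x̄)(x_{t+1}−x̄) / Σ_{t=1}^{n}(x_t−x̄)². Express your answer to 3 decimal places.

Mean x̄ = (58.9 + 36.1 + 56.5 + 48.4 + 37.5 + 37.5 + 47.5 + 39.6 + 40.9)/9 = 44.7667
Numerator Σ_{t=1}^{8}(x_t−x̄)(x_{t+1}−x̄) = -169.1511
Denominator Σ(x_t−x̄)² = 580.4600
r_1 = -169.1511 / 580.4600 = -0.291

-0.291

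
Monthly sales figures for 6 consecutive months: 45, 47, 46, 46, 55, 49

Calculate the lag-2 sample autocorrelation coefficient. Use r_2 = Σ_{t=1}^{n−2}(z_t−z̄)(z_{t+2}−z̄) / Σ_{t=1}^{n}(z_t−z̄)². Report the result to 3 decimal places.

-0.118

Mean z̄ = (45 + 47 + 46 + 46 + 55 + 49)/6 = 48.0000
Deviations from mean: -3.0000, -1.0000, -2.0000, -2.0000, 7.0000, 1.0000
Σ(z_t−z̄)(z_{t+2}−z̄) = (6.0000) + (2.0000) + (-14.0000) + (-2.0000) = -8.0000
Denominator Σ(z_t−z̄)² = 68.0000
r_2 = -8.0000 / 68.0000 = -0.118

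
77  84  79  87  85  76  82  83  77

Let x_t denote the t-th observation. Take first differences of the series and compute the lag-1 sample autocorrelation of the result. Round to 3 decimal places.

First differences Δx: 7, -5, 8, -2, -9, 6, 1, -6
Mean of differences = 0.0000
Numerator Σ(Δx_t−Δx̄)(Δx_{t+1}−Δx̄) = -127.0000
Denominator Σ(Δx_t−Δx̄)² = 296.0000
r_1(Δx) = -127.0000 / 296.0000 = -0.429

-0.429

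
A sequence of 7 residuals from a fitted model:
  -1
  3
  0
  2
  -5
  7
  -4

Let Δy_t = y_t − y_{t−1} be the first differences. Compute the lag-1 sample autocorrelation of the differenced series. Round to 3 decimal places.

-0.721

First differences Δy: 4, -3, 2, -7, 12, -11
Mean of differences = -0.5000
Numerator Σ(Δy_t−Δȳ)(Δy_{t+1}−Δȳ) = -246.2500
Denominator Σ(Δy_t−Δȳ)² = 341.5000
r_1(Δy) = -246.2500 / 341.5000 = -0.721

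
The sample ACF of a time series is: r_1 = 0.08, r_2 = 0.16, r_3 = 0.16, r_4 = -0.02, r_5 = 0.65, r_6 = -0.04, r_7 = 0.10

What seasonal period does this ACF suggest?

5

The largest autocorrelation is r_5 = 0.65; the remaining lags stay at or below 0.16.
The dominant spike at lag 5 indicates a seasonal period of 5.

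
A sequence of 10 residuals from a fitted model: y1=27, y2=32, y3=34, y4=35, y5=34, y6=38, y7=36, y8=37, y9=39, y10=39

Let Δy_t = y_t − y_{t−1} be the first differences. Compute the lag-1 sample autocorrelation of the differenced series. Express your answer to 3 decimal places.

First differences Δy: 5, 2, 1, -1, 4, -2, 1, 2, 0
Mean of differences = 1.3333
Numerator Σ(Δy_t−Δȳ)(Δy_{t+1}−Δȳ) = -12.1111
Denominator Σ(Δy_t−Δȳ)² = 40.0000
r_1(Δy) = -12.1111 / 40.0000 = -0.303

-0.303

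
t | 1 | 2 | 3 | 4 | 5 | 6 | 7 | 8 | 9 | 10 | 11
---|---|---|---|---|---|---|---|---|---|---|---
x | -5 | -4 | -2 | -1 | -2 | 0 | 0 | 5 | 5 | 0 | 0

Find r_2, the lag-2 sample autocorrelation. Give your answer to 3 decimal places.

0.198

Mean x̄ = (-5 − 4 − 2 − 1 − 2 + 0 + 0 + 5 + 5 + 0 + 0)/11 = -0.3636
Numerator Σ_{t=1}^{9}(x_t−x̄)(x_{t+2}−x̄) = 19.5537
Denominator Σ(x_t−x̄)² = 98.5455
r_2 = 19.5537 / 98.5455 = 0.198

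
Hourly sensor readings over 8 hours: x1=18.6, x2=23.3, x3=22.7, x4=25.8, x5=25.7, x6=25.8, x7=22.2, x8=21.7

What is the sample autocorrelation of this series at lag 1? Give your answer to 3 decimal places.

Mean x̄ = (18.6 + 23.3 + 22.7 + 25.8 + 25.7 + 25.8 + 22.2 + 21.7)/8 = 23.2250
Deviations from mean: -4.6250, 0.0750, -0.5250, 2.5750, 2.4750, 2.5750, -1.0250, -1.5250
Σ(x_t−x̄)(x_{t+1}−x̄) = (-0.3469) + (-0.0394) + (-1.3519) + (6.3731) + (6.3731) + (-2.6394) + (1.5631) = 9.9319
Denominator Σ(x_t−x̄)² = 44.4350
r_1 = 9.9319 / 44.4350 = 0.224

0.224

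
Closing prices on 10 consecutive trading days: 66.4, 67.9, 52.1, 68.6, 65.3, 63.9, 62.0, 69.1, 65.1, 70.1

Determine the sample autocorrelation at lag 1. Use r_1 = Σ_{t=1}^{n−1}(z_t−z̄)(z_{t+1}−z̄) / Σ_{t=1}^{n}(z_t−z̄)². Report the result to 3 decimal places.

Mean z̄ = (66.4 + 67.9 + 52.1 + 68.6 + 65.3 + 63.9 + 62.0 + 69.1 + 65.1 + 70.1)/10 = 65.0500
Numerator Σ_{t=1}^{9}(z_t−z̄)(z_{t+1}−z̄) = -86.8225
Denominator Σ(z_t−z̄)² = 242.8450
r_1 = -86.8225 / 242.8450 = -0.358

-0.358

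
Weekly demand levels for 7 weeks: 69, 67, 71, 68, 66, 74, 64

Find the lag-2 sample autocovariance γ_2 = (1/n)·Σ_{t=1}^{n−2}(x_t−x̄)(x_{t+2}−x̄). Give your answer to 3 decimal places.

Mean x̄ = (69 + 67 + 71 + 68 + 66 + 74 + 64)/7 = 68.4286
Σ_{t=1}^{5}(x_t−x̄)(x_{t+2}−x̄) = 4.2041
γ_2 = 4.2041 / 7 = 0.601

0.601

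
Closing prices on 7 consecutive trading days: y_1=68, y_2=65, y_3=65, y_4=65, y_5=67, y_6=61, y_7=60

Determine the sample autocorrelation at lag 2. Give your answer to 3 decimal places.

Mean ȳ = (68 + 65 + 65 + 65 + 67 + 61 + 60)/7 = 64.4286
Deviations from mean: 3.5714, 0.5714, 0.5714, 0.5714, 2.5714, -3.4286, -4.4286
Σ(y_t−ȳ)(y_{t+2}−ȳ) = (2.0408) + (0.3265) + (1.4694) + (-1.9592) + (-11.3878) = -9.5102
Denominator Σ(y_t−ȳ)² = 51.7143
r_2 = -9.5102 / 51.7143 = -0.184

-0.184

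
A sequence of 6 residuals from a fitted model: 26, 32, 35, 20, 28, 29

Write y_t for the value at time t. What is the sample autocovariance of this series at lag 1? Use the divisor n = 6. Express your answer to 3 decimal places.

Mean ȳ = (26 + 32 + 35 + 20 + 28 + 29)/6 = 28.3333
Σ_{t=1}^{5}(y_t−ȳ)(y_{t+1}−ȳ) = -37.1111
γ_1 = -37.1111 / 6 = -6.185

-6.185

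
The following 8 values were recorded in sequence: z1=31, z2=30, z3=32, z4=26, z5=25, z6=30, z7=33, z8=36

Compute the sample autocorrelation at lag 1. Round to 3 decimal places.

0.349

Mean z̄ = (31 + 30 + 32 + 26 + 25 + 30 + 33 + 36)/8 = 30.3750
Deviations from mean: 0.6250, -0.3750, 1.6250, -4.3750, -5.3750, -0.3750, 2.6250, 5.6250
Σ(z_t−z̄)(z_{t+1}−z̄) = (-0.2344) + (-0.6094) + (-7.1094) + (23.5156) + (2.0156) + (-0.9844) + (14.7656) = 31.3594
Denominator Σ(z_t−z̄)² = 89.8750
r_1 = 31.3594 / 89.8750 = 0.349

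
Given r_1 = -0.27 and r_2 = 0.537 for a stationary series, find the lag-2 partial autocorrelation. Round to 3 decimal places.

0.501

φ_{22} = (r_2 − r_1²) / (1 − r_1²)
r_1² = (-0.27)² = 0.0729
Numerator = 0.537 − 0.0729 = 0.4641; denominator = 1 − 0.0729 = 0.9271
φ_{22} = 0.4641 / 0.9271 = 0.501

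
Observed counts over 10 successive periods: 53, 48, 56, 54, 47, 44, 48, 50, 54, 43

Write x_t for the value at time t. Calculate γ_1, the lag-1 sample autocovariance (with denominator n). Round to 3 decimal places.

-0.379

Mean x̄ = (53 + 48 + 56 + 54 + 47 + 44 + 48 + 50 + 54 + 43)/10 = 49.7000
Σ_{t=1}^{9}(x_t−x̄)(x_{t+1}−x̄) = -3.7900
γ_1 = -3.7900 / 10 = -0.379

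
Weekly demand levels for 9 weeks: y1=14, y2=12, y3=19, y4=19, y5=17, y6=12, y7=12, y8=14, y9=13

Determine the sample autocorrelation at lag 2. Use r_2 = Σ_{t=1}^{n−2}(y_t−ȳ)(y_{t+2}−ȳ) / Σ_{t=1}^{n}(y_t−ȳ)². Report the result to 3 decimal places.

-0.234

Mean ȳ = (14 + 12 + 19 + 19 + 17 + 12 + 12 + 14 + 13)/9 = 14.6667
Σ(y_t−ȳ)(y_{t+2}−ȳ) = (-2.8889) + (-11.5556) + (10.1111) + (-11.5556) + (-6.2222) + (1.7778) + (4.4444) = -15.8889
Denominator Σ(y_t−ȳ)² = 68.0000
r_2 = -15.8889 / 68.0000 = -0.234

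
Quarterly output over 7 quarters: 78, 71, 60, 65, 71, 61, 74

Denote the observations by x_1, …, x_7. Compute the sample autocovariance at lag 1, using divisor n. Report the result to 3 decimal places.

-5.067

Mean x̄ = (78 + 71 + 60 + 65 + 71 + 61 + 74)/7 = 68.5714
Σ_{t=1}^{6}(x_t−x̄)(x_{t+1}−x̄) = -35.4694
γ_1 = -35.4694 / 7 = -5.067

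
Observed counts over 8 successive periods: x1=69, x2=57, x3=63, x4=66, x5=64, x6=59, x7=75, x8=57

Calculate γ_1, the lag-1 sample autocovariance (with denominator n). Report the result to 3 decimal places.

Mean x̄ = (69 + 57 + 63 + 66 + 64 + 59 + 75 + 57)/8 = 63.7500
Deviations: 5.2500, -6.7500, -0.7500, 2.2500, 0.2500, -4.7500, 11.2500, -6.7500
Σ_{t=1}^{7}(x_t−x̄)(x_{t+1}−x̄) = -162.0625
γ_1 = -162.0625 / 8 = -20.258

-20.258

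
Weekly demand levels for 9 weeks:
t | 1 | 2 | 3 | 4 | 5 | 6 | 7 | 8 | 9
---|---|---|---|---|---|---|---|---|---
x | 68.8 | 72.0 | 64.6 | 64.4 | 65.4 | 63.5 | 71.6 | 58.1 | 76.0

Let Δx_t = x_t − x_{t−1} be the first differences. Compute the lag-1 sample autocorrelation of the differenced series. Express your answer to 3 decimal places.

-0.600

First differences Δx: 3.2, -7.4, -0.2, 1.0, -1.9, 8.1, -13.5, 17.9
Mean of differences = 0.9000
Numerator Σ(Δx_t−Δx̄)(Δx_{t+1}−Δx̄) = -378.9900
Denominator Σ(Δx_t−Δx̄)² = 631.4400
r_1(Δx) = -378.9900 / 631.4400 = -0.600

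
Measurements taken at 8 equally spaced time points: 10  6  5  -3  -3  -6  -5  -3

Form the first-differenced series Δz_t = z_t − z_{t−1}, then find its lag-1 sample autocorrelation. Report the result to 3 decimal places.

First differences Δz: -4, -1, -8, 0, -3, 1, 2
Mean of differences = -1.8571
Numerator Σ(Δz_t−Δz̄)(Δz_{t+1}−Δz̄) = -12.8776
Denominator Σ(Δz_t−Δz̄)² = 70.8571
r_1(Δz) = -12.8776 / 70.8571 = -0.182

-0.182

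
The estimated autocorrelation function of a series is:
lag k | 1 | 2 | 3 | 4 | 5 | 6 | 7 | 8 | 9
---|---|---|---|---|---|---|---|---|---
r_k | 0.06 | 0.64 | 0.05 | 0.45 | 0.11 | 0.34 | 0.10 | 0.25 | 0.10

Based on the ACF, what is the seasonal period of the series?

The largest autocorrelation is r_2 = 0.64, with weaker echoes at lags 4 (0.45), 6 (0.34) and 8 (0.25); the remaining lags stay at or below 0.11.
The dominant spike at lag 2 indicates a seasonal period of 2.

2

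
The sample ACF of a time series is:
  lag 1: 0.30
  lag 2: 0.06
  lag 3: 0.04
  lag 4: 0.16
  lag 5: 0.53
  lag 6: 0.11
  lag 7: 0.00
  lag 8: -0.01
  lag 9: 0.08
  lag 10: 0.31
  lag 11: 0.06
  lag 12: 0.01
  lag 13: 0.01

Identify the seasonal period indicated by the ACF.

The largest autocorrelation is r_5 = 0.53, with a weaker echo at lag 10 (0.31); the remaining lags stay at or below 0.30. The elevated value at lag 1 (0.30), dropping to 0.06 at lag 2, reflects decaying short-term dependence rather than seasonality.
The dominant spike at lag 5 indicates a seasonal period of 5.

5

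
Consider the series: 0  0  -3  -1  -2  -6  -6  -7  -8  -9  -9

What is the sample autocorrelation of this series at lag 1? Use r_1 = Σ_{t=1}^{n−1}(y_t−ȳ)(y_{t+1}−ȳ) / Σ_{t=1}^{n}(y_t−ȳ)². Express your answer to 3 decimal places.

0.705

Mean ȳ = (0 + 0 − 3 − 1 − 2 − 6 − 6 − 7 − 8 − 9 − 9)/11 = -4.6364
Numerator Σ_{t=1}^{10}(y_t−ȳ)(y_{t+1}−ȳ) = 87.7769
Denominator Σ(y_t−ȳ)² = 124.5455
r_1 = 87.7769 / 124.5455 = 0.705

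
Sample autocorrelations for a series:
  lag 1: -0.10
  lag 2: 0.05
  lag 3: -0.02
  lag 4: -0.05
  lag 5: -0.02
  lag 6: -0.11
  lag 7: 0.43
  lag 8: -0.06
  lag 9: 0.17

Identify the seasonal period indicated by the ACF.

7

The largest autocorrelation is r_7 = 0.43; the remaining lags stay at or below 0.17.
The dominant spike at lag 7 indicates a seasonal period of 7.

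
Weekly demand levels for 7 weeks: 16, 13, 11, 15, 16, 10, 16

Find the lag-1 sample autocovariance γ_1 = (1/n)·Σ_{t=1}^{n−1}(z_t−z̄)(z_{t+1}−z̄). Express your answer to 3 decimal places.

Mean z̄ = (16 + 13 + 11 + 15 + 16 + 10 + 16)/7 = 13.8571
Deviations: 2.1429, -0.8571, -2.8571, 1.1429, 2.1429, -3.8571, 2.1429
Σ_{t=1}^{6}(z_t−z̄)(z_{t+1}−z̄) = -16.7347
γ_1 = -16.7347 / 7 = -2.391

-2.391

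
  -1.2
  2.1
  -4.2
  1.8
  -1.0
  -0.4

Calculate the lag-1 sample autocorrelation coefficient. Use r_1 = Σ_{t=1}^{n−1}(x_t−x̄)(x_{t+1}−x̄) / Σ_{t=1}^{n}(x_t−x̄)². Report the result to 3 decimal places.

Mean x̄ = (-1.2 + 2.1 − 4.2 + 1.8 − 1.0 − 0.4)/6 = -0.4833
Deviations from mean: -0.7167, 2.5833, -3.7167, 2.2833, -0.5167, 0.0833
Numerator Σ_{t=1}^{5}(x_t−x̄)(x_{t+1}−x̄) = -21.1619
Denominator Σ(x_t−x̄)² = 26.4883
r_1 = -21.1619 / 26.4883 = -0.799

-0.799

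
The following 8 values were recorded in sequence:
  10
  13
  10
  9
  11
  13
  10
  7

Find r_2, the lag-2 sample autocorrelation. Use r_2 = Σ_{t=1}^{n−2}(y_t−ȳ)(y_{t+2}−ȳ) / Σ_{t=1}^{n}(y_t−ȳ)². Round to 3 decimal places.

Mean ȳ = (10 + 13 + 10 + 9 + 11 + 13 + 10 + 7)/8 = 10.3750
Deviations from mean: -0.3750, 2.6250, -0.3750, -1.3750, 0.6250, 2.6250, -0.3750, -3.3750
Σ(y_t−ȳ)(y_{t+2}−ȳ) = (0.1406) + (-3.6094) + (-0.2344) + (-3.6094) + (-0.2344) + (-8.8594) = -16.4063
Denominator Σ(y_t−ȳ)² = 27.8750
r_2 = -16.4063 / 27.8750 = -0.589

-0.589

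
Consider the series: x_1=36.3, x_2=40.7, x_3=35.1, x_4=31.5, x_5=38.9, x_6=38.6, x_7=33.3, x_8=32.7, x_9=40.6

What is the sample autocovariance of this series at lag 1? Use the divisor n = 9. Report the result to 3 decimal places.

Mean x̄ = (36.3 + 40.7 + 35.1 + 31.5 + 38.9 + 38.6 + 33.3 + 32.7 + 40.6)/9 = 36.4111
Σ_{t=1}^{8}(x_t−x̄)(x_{t+1}−x̄) = -17.2457
γ_1 = -17.2457 / 9 = -1.916

-1.916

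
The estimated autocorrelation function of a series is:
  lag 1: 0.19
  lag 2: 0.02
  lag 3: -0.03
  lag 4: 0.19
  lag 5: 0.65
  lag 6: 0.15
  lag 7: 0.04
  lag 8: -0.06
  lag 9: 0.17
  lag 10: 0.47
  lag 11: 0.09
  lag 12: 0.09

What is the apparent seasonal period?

5

The largest autocorrelation is r_5 = 0.65, with a weaker echo at lag 10 (0.47); the remaining lags stay at or below 0.19.
The dominant spike at lag 5 indicates a seasonal period of 5.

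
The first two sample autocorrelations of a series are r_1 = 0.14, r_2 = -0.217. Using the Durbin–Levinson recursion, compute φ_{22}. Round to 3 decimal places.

-0.241

φ_{22} = (r_2 − r_1²) / (1 − r_1²)
r_1² = (0.14)² = 0.0196
Numerator = -0.217 − 0.0196 = -0.2366; denominator = 1 − 0.0196 = 0.9804
φ_{22} = -0.2366 / 0.9804 = -0.241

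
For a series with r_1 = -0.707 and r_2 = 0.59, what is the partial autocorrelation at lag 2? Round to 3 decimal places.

φ_{22} = (r_2 − r_1²) / (1 − r_1²)
r_1² = (-0.707)² = 0.499849
Numerator = 0.59 − 0.4998 = 0.0902; denominator = 1 − 0.4998 = 0.5002
φ_{22} = 0.0902 / 0.5002 = 0.180

0.180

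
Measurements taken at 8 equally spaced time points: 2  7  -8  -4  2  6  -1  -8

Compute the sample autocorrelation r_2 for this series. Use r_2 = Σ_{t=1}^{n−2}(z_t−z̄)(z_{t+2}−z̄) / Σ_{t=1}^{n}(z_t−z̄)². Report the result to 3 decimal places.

-0.578

Mean z̄ = (2 + 7 − 8 − 4 + 2 + 6 − 1 − 8)/8 = -0.5000
Deviations from mean: 2.5000, 7.5000, -7.5000, -3.5000, 2.5000, 6.5000, -0.5000, -7.5000
Σ(z_t−z̄)(z_{t+2}−z̄) = (-18.7500) + (-26.2500) + (-18.7500) + (-22.7500) + (-1.2500) + (-48.7500) = -136.5000
Denominator Σ(z_t−z̄)² = 236.0000
r_2 = -136.5000 / 236.0000 = -0.578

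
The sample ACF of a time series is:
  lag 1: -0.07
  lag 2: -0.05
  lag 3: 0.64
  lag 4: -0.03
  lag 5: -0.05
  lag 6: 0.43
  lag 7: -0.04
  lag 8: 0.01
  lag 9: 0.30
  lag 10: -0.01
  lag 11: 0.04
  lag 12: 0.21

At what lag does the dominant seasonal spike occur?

3

The largest autocorrelation is r_3 = 0.64, with weaker echoes at lags 6 (0.43), 9 (0.30) and 12 (0.21); the remaining lags stay at or below 0.04.
The dominant spike at lag 3 indicates a seasonal period of 3.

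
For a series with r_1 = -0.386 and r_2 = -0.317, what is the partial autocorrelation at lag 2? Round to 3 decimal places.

φ_{22} = (r_2 − r_1²) / (1 − r_1²)
r_1² = (-0.386)² = 0.148996
Numerator = -0.317 − 0.1490 = -0.4660; denominator = 1 − 0.1490 = 0.8510
φ_{22} = -0.4660 / 0.8510 = -0.548

-0.548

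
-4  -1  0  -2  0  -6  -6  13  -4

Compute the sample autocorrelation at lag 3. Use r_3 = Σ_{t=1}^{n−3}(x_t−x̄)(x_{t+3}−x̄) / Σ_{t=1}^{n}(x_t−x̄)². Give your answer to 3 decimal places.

Mean x̄ = (-4 − 1 + 0 − 2 + 0 − 6 − 6 + 13 − 4)/9 = -1.1111
Σ(x_t−x̄)(x_{t+3}−x̄) = (2.5679) + (0.1235) + (-5.4321) + (4.3457) + (15.6790) + (14.1235) = 31.4074
Denominator Σ(x_t−x̄)² = 266.8889
r_3 = 31.4074 / 266.8889 = 0.118

0.118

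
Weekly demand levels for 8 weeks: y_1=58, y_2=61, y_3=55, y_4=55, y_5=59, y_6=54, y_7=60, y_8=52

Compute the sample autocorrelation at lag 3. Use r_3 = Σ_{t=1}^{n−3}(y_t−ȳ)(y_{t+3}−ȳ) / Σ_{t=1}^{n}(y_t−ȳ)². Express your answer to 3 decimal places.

-0.059

Mean ȳ = (58 + 61 + 55 + 55 + 59 + 54 + 60 + 52)/8 = 56.7500
Deviations from mean: 1.2500, 4.2500, -1.7500, -1.7500, 2.2500, -2.7500, 3.2500, -4.7500
Σ(y_t−ȳ)(y_{t+3}−ȳ) = (-2.1875) + (9.5625) + (4.8125) + (-5.6875) + (-10.6875) = -4.1875
Denominator Σ(y_t−ȳ)² = 71.5000
r_3 = -4.1875 / 71.5000 = -0.059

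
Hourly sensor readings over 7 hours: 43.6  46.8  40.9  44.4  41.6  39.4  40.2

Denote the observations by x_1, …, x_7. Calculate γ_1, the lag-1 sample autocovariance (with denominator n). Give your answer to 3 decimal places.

Mean x̄ = (43.6 + 46.8 + 40.9 + 44.4 + 41.6 + 39.4 + 40.2)/7 = 42.4143
Deviations: 1.1857, 4.3857, -1.5143, 1.9857, -0.8143, -3.0143, -2.2143
Σ_{t=1}^{6}(x_t−x̄)(x_{t+1}−x̄) = 3.0641
γ_1 = 3.0641 / 7 = 0.438

0.438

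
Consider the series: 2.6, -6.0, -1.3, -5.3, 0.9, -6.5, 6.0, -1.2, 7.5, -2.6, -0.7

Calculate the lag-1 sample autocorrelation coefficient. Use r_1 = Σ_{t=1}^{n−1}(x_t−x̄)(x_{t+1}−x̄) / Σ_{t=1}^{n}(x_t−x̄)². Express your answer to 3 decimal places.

Mean x̄ = (2.6 − 6.0 − 1.3 − 5.3 + 0.9 − 6.5 + 6.0 − 1.2 + 7.5 − 2.6 − 0.7)/11 = -0.6000
Numerator Σ_{t=1}^{10}(x_t−x̄)(x_{t+1}−x̄) = -89.8700
Denominator Σ(x_t−x̄)² = 212.5800
r_1 = -89.8700 / 212.5800 = -0.423

-0.423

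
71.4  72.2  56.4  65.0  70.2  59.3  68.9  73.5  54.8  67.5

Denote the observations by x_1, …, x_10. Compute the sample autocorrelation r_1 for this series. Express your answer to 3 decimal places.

Mean x̄ = (71.4 + 72.2 + 56.4 + 65.0 + 70.2 + 59.3 + 68.9 + 73.5 + 54.8 + 67.5)/10 = 65.9200
Numerator Σ_{t=1}^{9}(x_t−x̄)(x_{t+1}−x̄) = -147.8824
Denominator Σ(x_t−x̄)² = 415.5760
r_1 = -147.8824 / 415.5760 = -0.356

-0.356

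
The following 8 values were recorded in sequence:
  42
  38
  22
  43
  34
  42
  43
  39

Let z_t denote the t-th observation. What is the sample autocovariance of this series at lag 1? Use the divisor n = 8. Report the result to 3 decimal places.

-11.471

Mean z̄ = (42 + 38 + 22 + 43 + 34 + 42 + 43 + 39)/8 = 37.8750
Deviations: 4.1250, 0.1250, -15.8750, 5.1250, -3.8750, 4.1250, 5.1250, 1.1250
Σ_{t=1}^{7}(z_t−z̄)(z_{t+1}−z̄) = -91.7656
γ_1 = -91.7656 / 8 = -11.471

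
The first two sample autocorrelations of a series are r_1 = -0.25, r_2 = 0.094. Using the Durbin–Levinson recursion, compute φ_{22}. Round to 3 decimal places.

0.034

φ_{22} = (r_2 − r_1²) / (1 − r_1²)
r_1² = (-0.25)² = 0.0625
Numerator = 0.094 − 0.0625 = 0.0315; denominator = 1 − 0.0625 = 0.9375
φ_{22} = 0.0315 / 0.9375 = 0.034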